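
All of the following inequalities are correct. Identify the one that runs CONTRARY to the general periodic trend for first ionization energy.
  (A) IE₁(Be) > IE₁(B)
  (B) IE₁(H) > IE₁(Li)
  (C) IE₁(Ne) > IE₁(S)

(A)

The general trend: first ionization energy increases across a period and decreases down a group.
(A) Be (period 2, group 2) vs B (period 2, group 13): the stated order contradicts the simple trend.
(B) H (period 1, group 1) vs Li (period 2, group 1): the stated order agrees with the simple trend.
(C) Ne (period 2, group 18) vs S (period 3, group 16): the stated order agrees with the simple trend.
The exception is (A): removing B's lone 2p electron is easier than breaking Be's filled 2s².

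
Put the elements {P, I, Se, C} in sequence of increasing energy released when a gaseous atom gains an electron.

P, C, Se, I

C is in period 2, group 14; P is in period 3, group 15; Se is in period 4, group 16; I is in period 5, group 17.
Adding an electron releases more energy for atoms nearer the top right (short of the noble gases).
A diagonal step moves right (one effect) and down (the opposite effect) at once.
C > P: period and group pull opposite ways; the down-group shift dominates (122 vs 72 kJ/mol).
Se > C: the two effects oppose for this pair; the across-period effect wins (195 vs 122 kJ/mol).
I > Se: the two effects oppose for this pair; the across-period effect wins (295 vs 195 kJ/mol).
Tabulated electron affinity (kJ/mol): C 122, P 72, Se 195, I 295.
So from lowest to highest: P < C < Se < I.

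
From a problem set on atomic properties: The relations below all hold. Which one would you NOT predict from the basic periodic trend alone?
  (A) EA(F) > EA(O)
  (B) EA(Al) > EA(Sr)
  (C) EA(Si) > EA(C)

(C)

The general trend: electron affinity increases across a period and decreases down a group.
(A) F (period 2, group 17) vs O (period 2, group 16): the stated order agrees with the simple trend.
(B) Al (period 3, group 13) vs Sr (period 5, group 2): the stated order agrees with the simple trend.
(C) Si (period 3, group 14) vs C (period 2, group 14): the stated order contradicts the simple trend.
The exception is (C): Si's larger, more diffuse 3p orbitals accept an added electron slightly more readily than C's compact 2p.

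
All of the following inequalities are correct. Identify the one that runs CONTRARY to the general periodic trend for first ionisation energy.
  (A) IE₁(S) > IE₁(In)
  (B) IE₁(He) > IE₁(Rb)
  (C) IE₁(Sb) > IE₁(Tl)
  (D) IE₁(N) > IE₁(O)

The general trend: first ionisation energy increases across a period and decreases down a group.
(A) S (period 3, group 16) vs In (period 5, group 13): the stated order agrees with the simple trend.
(B) He (period 1, group 18) vs Rb (period 5, group 1): the stated order agrees with the simple trend.
(C) Sb (period 5, group 15) vs Tl (period 6, group 13): the stated order agrees with the simple trend.
(D) N (period 2, group 15) vs O (period 2, group 16): the stated order contradicts the simple trend.
The exception is (D): pairing an electron in O's 2p⁴ costs repulsion energy, so O ionizes more easily than half-filled N (2p³).

(D)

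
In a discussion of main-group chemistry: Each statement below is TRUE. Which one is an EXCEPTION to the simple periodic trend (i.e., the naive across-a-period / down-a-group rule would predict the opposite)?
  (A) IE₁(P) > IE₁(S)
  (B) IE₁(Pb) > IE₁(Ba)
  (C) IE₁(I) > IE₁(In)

(A)

The general trend: first ionisation energy increases across a period and decreases down a group.
(A) P (period 3, group 15) vs S (period 3, group 16): the stated order contradicts the simple trend.
(B) Pb (period 6, group 14) vs Ba (period 6, group 2): the stated order agrees with the simple trend.
(C) I (period 5, group 17) vs In (period 5, group 13): the stated order agrees with the simple trend.
The exception is (A): S (3p⁴) ionizes more easily than half-filled P (3p³) because the paired 3p electron in S is pushed out by e⁻–e⁻ repulsion.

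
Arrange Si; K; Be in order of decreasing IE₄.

IE_4 is the cost of taking one more electron from the +3 cation: Si³⁺ still has 1 valence electron; K³⁺ is already 2 electrons into the core; Be³⁺ is already 1 electron into the core.
Pulling an electron out of a noble-gas core costs far more than removing a remaining valence electron, so K and Be sit at the high end of IE_4.
Tabulated IE_4 (kJ/mol): Si 4356, K 5877, Be 21007.
Hence IE_4: Si < K < Be.

Be > K > Si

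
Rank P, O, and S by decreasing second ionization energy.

O > S > P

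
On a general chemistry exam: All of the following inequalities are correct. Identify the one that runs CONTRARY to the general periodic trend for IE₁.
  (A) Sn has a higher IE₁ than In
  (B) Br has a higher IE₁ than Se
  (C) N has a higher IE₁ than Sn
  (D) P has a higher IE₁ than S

(D)

The general trend: IE₁ increases across a period and decreases down a group.
(A) Sn (period 5, group 14) vs In (period 5, group 13): the stated order agrees with the simple trend.
(B) Br (period 4, group 17) vs Se (period 4, group 16): the stated order agrees with the simple trend.
(C) N (period 2, group 15) vs Sn (period 5, group 14): the stated order agrees with the simple trend.
(D) P (period 3, group 15) vs S (period 3, group 16): the stated order contradicts the simple trend.
The exception is (D): S (3p⁴) ionizes more easily than half-filled P (3p³) because the paired 3p electron in S is pushed out by e⁻–e⁻ repulsion.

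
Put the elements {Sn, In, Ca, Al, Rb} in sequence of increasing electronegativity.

Rb, Ca, Al, In, Sn

Atoms toward the upper right of the periodic table pull bonding electrons most strongly.
Here both period and group differ, so the two effects have to be weighed against each other.
Ca > Rb: both effects reinforce here, so Ca is clearly the higher of the two.
Al > Ca: relative to Ca, both the across-period and down-group shifts push Al's electronegativity up.
In > Al: this pair runs against the simple trend — see the exception note.
Sn > In: both are in period 5; the period trend gives Sn the larger value.
Note the exception: In has a higher electronegativity than Al, contrary to the simple trend — poor shielding by filled d (and f) subshells raises the heavier element's effective nuclear charge more than the simple down-group trend predicts.
Approximate values (Pauling): Al 1.61, Ca 1.00, Rb 0.82, In 1.78, Sn 1.96.
So from lowest to highest: Rb < Ca < Al < In < Sn.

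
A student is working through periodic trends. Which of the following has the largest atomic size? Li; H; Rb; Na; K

H is in period 1, group 1; Li is in period 2, group 1; Na is in period 3, group 1; K is in period 4, group 1; Rb is in period 5, group 1.
Across a period the added protons contract the valence shell; down a group each new principal shell makes the atom larger.
All are in group 1, so atomic radius increases down the group.
The largest atomic size among these belongs to Rb.

Rb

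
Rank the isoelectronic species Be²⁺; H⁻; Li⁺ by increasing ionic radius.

Be²⁺ < Li⁺ < H⁻

All of these have 2 electrons, so size is governed by nuclear charge alone: the more protons, the stronger the pull on the same electron cloud, and the smaller the ion.
Nuclear charges: Be²⁺ (Z=4), Li⁺ (Z=3), H⁻ (Z=1).
Smallest to largest: Be²⁺ < Li⁺ < H⁻.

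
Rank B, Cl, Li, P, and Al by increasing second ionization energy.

Al < P < Cl < B < Li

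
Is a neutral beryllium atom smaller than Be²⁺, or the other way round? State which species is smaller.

Be²⁺

Forming Be²⁺ removes 2 electrons from Be. Fewer electrons for the same nuclear charge means less shielding and a higher Z_eff on the remaining electrons, and for main-group metals the entire outer shell is lost.
A cation is smaller than its parent atom: Be²⁺ < Be.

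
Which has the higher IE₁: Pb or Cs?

Pb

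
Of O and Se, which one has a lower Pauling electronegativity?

O is in period 2, group 16; Se is in period 4, group 16.
Electronegativity increases across a period and decreases down a group, tracking effective nuclear charge and atomic size.
All are in group 16, so electronegativity increases up the group.
So Se has the lower Pauling electronegativity (Se < O).

Se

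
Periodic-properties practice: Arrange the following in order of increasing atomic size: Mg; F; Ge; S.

F, S, Ge, Mg

F is in period 2, group 17; Mg is in period 3, group 2; S is in period 3, group 16; Ge is in period 4, group 14.
Atomic radius shrinks across a period as nuclear charge pulls the same shell inward, and grows down a group as new shells are added.
Neither a single period nor a single group — weigh both effects.
S > F: relative to F, both the across-period and down-group shifts push S's atomic radius up.
Ge > S: both effects reinforce here, so Ge is clearly the larger of the two.
Mg > Ge: period and group pull opposite ways; the across-period shift dominates (139 vs 121 pm).
For reference (pm): F 64, Mg 139, S 103, Ge 121.
So from smallest to largest: F < S < Ge < Mg.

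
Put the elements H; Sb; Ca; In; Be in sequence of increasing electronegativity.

Ca, Be, In, Sb, H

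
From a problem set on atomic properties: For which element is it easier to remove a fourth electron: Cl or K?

Cl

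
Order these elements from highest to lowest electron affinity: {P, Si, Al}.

Si > P > Al

Al is in period 3, group 13; Si is in period 3, group 14; P is in period 3, group 15.
EA tends to increase across a period and decrease down a group, though the pattern is less regular than for IE or radius.
All lie in period 3; the across-period trend (electron affinity increases left to right) applies, with the exception below.
Note the exception: Si has a higher electron affinity than P, contrary to the simple trend — adding an electron to P's half-filled 3p³ is unfavourable, so Si (3p²) has the more exothermic EA.
Tabulated electron affinity (kJ/mol): Al 42, Si 134, P 72.
So from highest to lowest: Si > P > Al.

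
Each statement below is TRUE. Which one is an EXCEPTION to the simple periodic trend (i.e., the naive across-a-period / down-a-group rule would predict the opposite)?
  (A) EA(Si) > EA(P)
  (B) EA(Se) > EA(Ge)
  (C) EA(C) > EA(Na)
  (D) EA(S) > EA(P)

The general trend: electron affinity increases across a period and decreases down a group.
(A) Si (period 3, group 14) vs P (period 3, group 15): the stated order contradicts the simple trend.
(B) Se (period 4, group 16) vs Ge (period 4, group 14): the stated order agrees with the simple trend.
(C) C (period 2, group 14) vs Na (period 3, group 1): the stated order agrees with the simple trend.
(D) S (period 3, group 16) vs P (period 3, group 15): the stated order agrees with the simple trend.
The exception is (A): adding an electron to P's half-filled 3p³ is unfavourable, so Si (3p²) has the more exothermic EA.

(A)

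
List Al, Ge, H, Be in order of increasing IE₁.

H is in period 1, group 1; Be is in period 2, group 2; Al is in period 3, group 13; Ge is in period 4, group 14.
First ionization energy rises across a period (greater Z_eff holds electrons more tightly) and falls down a group (valence electrons are farther from the nucleus).
These sit on a diagonal, where the across-period and down-group effects partly cancel.
Ge > Al: period and group pull opposite ways; the across-period shift dominates (762 vs 578 kJ/mol).
Be > Ge: the two effects oppose for this pair; the down-group effect wins (900 vs 762 kJ/mol).
H > Be: the two effects oppose for this pair; the down-group effect wins (1312 vs 900 kJ/mol).
Approximate values (kJ/mol): H 1312, Be 900, Al 578, Ge 762.
So from lowest to highest: Al < Ge < Be < H.

Al < Ge < Be < H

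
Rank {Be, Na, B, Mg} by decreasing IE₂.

Consider each +1 ion: Be⁺ still has 1 valence electron; Na⁺ is the bare [Ne] core; B⁺ still has 2 valence electrons; Mg⁺ still has 1 valence electron.
Core electrons are held far more tightly than valence electrons, so Na tops the IE_2 order.
Valence configurations: Be⁺ [He]2s¹, B⁺ [He]2s², Mg⁺ [Ne]3s¹.
Approximate IE_2 values (kJ/mol): Be 1757, Na 4562, B 2427, Mg 1451.
Putting it together, IE_2: Mg < Be < B < Na.

Na, B, Be, Mg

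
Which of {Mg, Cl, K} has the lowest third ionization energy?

Cl

IE_3 is the cost of taking one more electron from the +2 cation: Mg²⁺ is the bare [Ne] core; Cl²⁺ still has 5 valence electrons; K²⁺ is already 1 electron into the core.
Core electrons are held far more tightly than valence electrons, so K and Mg top the IE_3 order.
The numbers (kJ/mol): Mg 7733, Cl 3822, K 4420.
Overall IE_3 order: Cl < K < Mg.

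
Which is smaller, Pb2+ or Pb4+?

Both ions have Z = 82 protons, but Pb4+ has lost more electrons, so its remaining electrons feel a larger effective nuclear charge per electron and are pulled in more tightly.
Higher positive charge → smaller ion, so Pb2+ > Pb4+.

Pb4+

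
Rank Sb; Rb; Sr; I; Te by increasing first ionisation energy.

Rb is in period 5, group 1; Sr is in period 5, group 2; Sb is in period 5, group 15; Te is in period 5, group 16; I is in period 5, group 17.
First ionization energy rises across a period (greater Z_eff holds electrons more tightly) and falls down a group (valence electrons are farther from the nucleus).
All lie in period 5, so first ionization energy increases left to right.
So from lowest to highest: Rb < Sr < Sb < Te < I.

Rb, Sr, Sb, Te, I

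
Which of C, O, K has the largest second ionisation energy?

Consider each +1 ion: C⁺ still has 3 valence electrons; O⁺ still has 5 valence electrons; K⁺ is the bare [Ar] core.
Usually core removal costs more than valence removal, but here the competition is close: a tightly held n=2 valence electron can cost more to remove than an n=3 core electron, so the actual values have to decide it.
Valence configurations: C⁺ [He]2s²2p¹, O⁺ [He]2s²2p³.
Approximate IE_2 values (kJ/mol): C 2353, O 3388, K 3052.
Hence IE_2: C < K < O.

O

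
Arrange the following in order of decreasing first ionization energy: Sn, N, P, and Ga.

IE₁ increases left→right with effective nuclear charge and decreases top→bottom as the valence shell moves farther out.
Here both period and group differ, so the two effects have to be weighed against each other.
Sn > Ga: the two effects oppose for this pair; the across-period effect wins (709 vs 579 kJ/mol).
P > Sn: both effects reinforce here, so P is clearly the higher of the two.
N > P: N sits above P in group 15, so the down-group effect alone puts N higher.
Tabulated first ionization energy (kJ/mol): N 1402, P 1012, Ga 579, Sn 709.
So from highest to lowest: N > P > Sn > Ga.

N > P > Sn > Ga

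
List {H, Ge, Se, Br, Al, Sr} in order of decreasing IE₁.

H is in period 1, group 1; Al is in period 3, group 13; Ge is in period 4, group 14; Se is in period 4, group 16; Br is in period 4, group 17; Sr is in period 5, group 2.
Across a period the outer electron is held more tightly (higher IE₁); down a group it sits in a higher shell, more shielded, and comes off more easily.
These span different periods and groups, so the two trends combine.
Al > Sr: relative to Sr, both the across-period and down-group shifts push Al's first ionization energy up.
Ge > Al: the two effects oppose for this pair; the across-period effect wins (762 vs 578 kJ/mol).
Se > Ge: Se lies to the right of Ge in period 4, so the across-period effect alone puts Se higher.
Br > Se: Br lies to the right of Se in period 4, so the across-period effect alone puts Br higher.
H > Br: period and group pull opposite ways; the down-group shift dominates (1312 vs 1140 kJ/mol).
Approximate values (kJ/mol): H 1312, Al 578, Ge 762, Se 941, Br 1140, Sr 550.
So from highest to lowest: H > Br > Se > Ge > Al > Sr.

H > Br > Se > Ge > Al > Sr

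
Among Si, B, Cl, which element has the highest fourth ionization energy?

B

After 3 electrons have been removed, what remains? Si³⁺ still has 1 valence electron; B³⁺ is the bare [He] core; Cl³⁺ still has 4 valence electrons.
Pulling an electron out of a noble-gas core costs far more than removing a remaining valence electron, so B sits at the high end of IE_4.
Valence configurations: Si³⁺ [Ne]3s¹, Cl³⁺ [Ne]3s²3p².
Tabulated IE_4 (kJ/mol): Si 4356, B 25026, Cl 5159.
Overall IE_4 order: Si < Cl < B.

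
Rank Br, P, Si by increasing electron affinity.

P < Si < Br

Si is in period 3, group 14; P is in period 3, group 15; Br is in period 4, group 17.
Adding an electron releases more energy for atoms nearer the top right (short of the noble gases).
Neither a single period nor a single group — weigh both effects.
Si > P: this pair runs against the simple trend — see the exception note.
Br > Si: period and group pull opposite ways; the across-period shift dominates (325 vs 134 kJ/mol).
Note the exception: Si has a higher electron affinity than P, contrary to the simple trend — adding an electron to P's half-filled 3p³ is unfavourable, so Si (3p²) has the more exothermic EA.
Approximate values (kJ/mol): Si 134, P 72, Br 325.
So from lowest to highest: P < Si < Br.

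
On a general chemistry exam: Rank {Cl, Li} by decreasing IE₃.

Li > Cl

IE_3 is the cost of taking one more electron from the +2 cation: Cl²⁺ still has 5 valence electrons; Li²⁺ is already 1 electron into the core.
Core electrons are held far more tightly than valence electrons, so Li tops the IE_3 order.
Approximate IE_3 values (kJ/mol): Cl 3822, Li 11815.
So the third ionization energies run Cl < Li.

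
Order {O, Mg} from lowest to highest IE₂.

The second ionization energy removes an electron from the +1 ion. For each element: O⁺ still has 5 valence electrons; Mg⁺ still has 1 valence electron.
All are still removing valence electrons, so compare the +1 ions as you would atoms: IE_2 generally rises across a period (higher Z_eff) and falls down a group (larger shell), subject to the usual subshell exceptions.
Valence configurations: O⁺ [He]2s²2p³, Mg⁺ [Ne]3s¹.
Tabulated IE_2 (kJ/mol): O 3388, Mg 1451.
So the second ionization energies run Mg < O.

Mg < O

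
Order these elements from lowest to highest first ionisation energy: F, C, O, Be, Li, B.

Li < B < Be < C < O < F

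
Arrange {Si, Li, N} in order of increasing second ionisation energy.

Si < N < Li

IE_2 is the cost of taking one more electron from the +1 cation: Si⁺ still has 3 valence electrons; Li⁺ is the bare [He] core; N⁺ still has 4 valence electrons.
Core electrons are held far more tightly than valence electrons, so Li tops the IE_2 order.
Valence configurations: Si⁺ [Ne]3s²3p¹, N⁺ [He]2s²2p².
Tabulated IE_2 (kJ/mol): Si 1577, Li 7298, N 2856.
Putting it together, IE_2: Si < N < Li.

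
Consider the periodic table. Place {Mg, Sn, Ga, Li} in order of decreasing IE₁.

Li is in period 2, group 1; Mg is in period 3, group 2; Ga is in period 4, group 13; Sn is in period 5, group 14.
Removing the outermost electron gets harder across a period and easier down a group.
These sit on a diagonal, where the across-period and down-group effects partly cancel.
Ga > Li: period and group pull opposite ways; the across-period shift dominates (579 vs 520 kJ/mol).
Sn > Ga: the two effects oppose for this pair; the across-period effect wins (709 vs 579 kJ/mol).
Mg > Sn: the two effects oppose for this pair; the down-group effect wins (738 vs 709 kJ/mol).
For reference (kJ/mol): Li 520, Mg 738, Ga 579, Sn 709.
So from highest to lowest: Mg > Sn > Ga > Li.

Mg, Sn, Ga, Li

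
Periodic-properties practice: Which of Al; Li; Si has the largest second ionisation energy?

Consider each +1 ion: Al⁺ still has 2 valence electrons; Li⁺ is the bare [He] core; Si⁺ still has 3 valence electrons.
Breaking into a closed-shell core is much more expensive than removing a leftover valence electron — Li has the largest IE_2 here.
Valence configurations: Al⁺ [Ne]3s², Si⁺ [Ne]3s²3p¹.
Si⁺ loses a lone 3p electron whereas Al⁺ must break into a filled 3s² pair, so IE_2(Al) > IE_2(Si) even though Si has the higher nuclear charge.
Tabulated IE_2 (kJ/mol): Al 1817, Li 7298, Si 1577.
Putting it together, IE_2: Si < Al < Li.

Li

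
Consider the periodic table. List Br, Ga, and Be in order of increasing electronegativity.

Be is in period 2, group 2; Ga is in period 4, group 13; Br is in period 4, group 17.
Electronegativity increases across a period and decreases down a group, tracking effective nuclear charge and atomic size.
These span different periods and groups, so the two trends combine.
Ga > Be: period and group pull opposite ways; the across-period shift dominates (1.81 vs 1.57).
Br > Ga: both are in period 4; the period trend gives Br the larger value.
For reference (Pauling): Be 1.57, Ga 1.81, Br 2.96.
So from lowest to highest: Be < Ga < Br.

Be, Ga, Br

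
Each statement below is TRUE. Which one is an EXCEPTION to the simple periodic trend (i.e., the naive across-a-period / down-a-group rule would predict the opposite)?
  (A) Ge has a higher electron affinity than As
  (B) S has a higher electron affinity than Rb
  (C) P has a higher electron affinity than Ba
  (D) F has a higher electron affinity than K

(A)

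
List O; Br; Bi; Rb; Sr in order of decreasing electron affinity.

O is in period 2, group 16; Br is in period 4, group 17; Rb is in period 5, group 1; Sr is in period 5, group 2; Bi is in period 6, group 15.
Atoms with high Z_eff and room in the valence shell (especially the halogens) have the most exothermic electron affinities.
Neither a single period nor a single group — weigh both effects.
Rb > Sr: this pair runs against the simple trend — see the exception note.
Bi > Rb: period and group pull opposite ways; the across-period shift dominates (91 vs 47 kJ/mol).
O > Bi: relative to Bi, both the across-period and down-group shifts push O's electron affinity up.
Br > O: period and group pull opposite ways; the across-period shift dominates (325 vs 141 kJ/mol).
Note the exception: Rb has a higher electron affinity than Sr, contrary to the simple trend — adding an electron to Sr (ns²) has to open a new, higher-energy np subshell, which is unfavourable.
Approximate values (kJ/mol): O 141, Br 325, Rb 47, Sr 5, Bi 91.
So from highest to lowest: Br > O > Bi > Rb > Sr.

Br > O > Bi > Rb > Sr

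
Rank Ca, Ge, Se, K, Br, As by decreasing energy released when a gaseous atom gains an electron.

K is in period 4, group 1; Ca is in period 4, group 2; Ge is in period 4, group 14; As is in period 4, group 15; Se is in period 4, group 16; Br is in period 4, group 17.
Adding an electron releases more energy for atoms nearer the top right (short of the noble gases).
All lie in period 4; the across-period trend (electron affinity increases left to right) applies, with the exception below.
Note the exception: K has a higher electron affinity than Ca, contrary to the simple trend — adding an electron to Ca (ns²) has to open a new, higher-energy np subshell, which is unfavourable.
Note the exception: Ge has a higher electron affinity than As, contrary to the simple trend — adding an electron to As's half-filled 4p³ is unfavourable, so Ge (4p²) has the more exothermic EA.
Approximate values (kJ/mol): K 48, Ca 2, Ge 119, As 78, Se 195, Br 325.
So from highest to lowest: Br > Se > Ge > As > K > Ca.

Br, Se, Ge, As, K, Ca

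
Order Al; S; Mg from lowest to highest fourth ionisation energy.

S < Mg < Al

The fourth ionization energy removes an electron from the +3 ion. For each element: Al³⁺ is the bare [Ne] core; S³⁺ still has 3 valence electrons; Mg³⁺ is already 1 electron into the core.
Core electrons are held far more tightly than valence electrons, so Mg and Al top the IE_4 order.
The numbers (kJ/mol): Al 11577, S 4556, Mg 10543.
So the fourth ionization energies run S < Mg < Al.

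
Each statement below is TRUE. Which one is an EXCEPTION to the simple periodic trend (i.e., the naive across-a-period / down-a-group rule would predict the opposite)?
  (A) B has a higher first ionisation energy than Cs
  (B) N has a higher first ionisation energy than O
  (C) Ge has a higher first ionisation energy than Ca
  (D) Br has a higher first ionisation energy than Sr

The general trend: first ionisation energy increases across a period and decreases down a group.
(A) B (period 2, group 13) vs Cs (period 6, group 1): the stated order agrees with the simple trend.
(B) N (period 2, group 15) vs O (period 2, group 16): the stated order contradicts the simple trend.
(C) Ge (period 4, group 14) vs Ca (period 4, group 2): the stated order agrees with the simple trend.
(D) Br (period 4, group 17) vs Sr (period 5, group 2): the stated order agrees with the simple trend.
The exception is (B): pairing an electron in O's 2p⁴ costs repulsion energy, so O ionizes more easily than half-filled N (2p³).

(B)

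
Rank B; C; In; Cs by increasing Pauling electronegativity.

B is in period 2, group 13; C is in period 2, group 14; In is in period 5, group 13; Cs is in period 6, group 1.
Smaller atoms with higher effective nuclear charge are more electronegative.
These span different periods and groups, so the two trends combine.
In > Cs: relative to Cs, both the across-period and down-group shifts push In's electronegativity up.
B > In: B sits above In in group 13, so the down-group effect alone puts B higher.
C > B: C lies to the right of B in period 2, so the across-period effect alone puts C higher.
For reference (Pauling): B 2.04, C 2.55, In 1.78, Cs 0.79.
So from lowest to highest: Cs < In < B < C.

Cs < In < B < C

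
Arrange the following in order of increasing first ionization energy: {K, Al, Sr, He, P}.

K < Sr < Al < P < He

He is in period 1, group 18; Al is in period 3, group 13; P is in period 3, group 15; K is in period 4, group 1; Sr is in period 5, group 2.
IE₁ increases left→right with effective nuclear charge and decreases top→bottom as the valence shell moves farther out.
Here both period and group differ, so the two effects have to be weighed against each other.
Sr > K: period and group pull opposite ways; the across-period shift dominates (550 vs 419 kJ/mol).
Al > Sr: both effects reinforce here, so Al is clearly the higher of the two.
P > Al: both are in period 3; the period trend gives P the larger value.
He > P: both effects reinforce here, so He is clearly the higher of the two.
For reference (kJ/mol): He 2372, Al 578, P 1012, K 419, Sr 550.
So from lowest to highest: K < Sr < Al < P < He.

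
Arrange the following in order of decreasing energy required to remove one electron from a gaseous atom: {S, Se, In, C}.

C is in period 2, group 14; S is in period 3, group 16; Se is in period 4, group 16; In is in period 5, group 13.
First ionization energy rises across a period (greater Z_eff holds electrons more tightly) and falls down a group (valence electrons are farther from the nucleus).
Neither a single period nor a single group — weigh both effects.
Se > In: relative to In, both the across-period and down-group shifts push Se's first ionization energy up.
S > Se: S sits above Se in group 16, so the down-group effect alone puts S higher.
C > S: the two effects oppose for this pair; the down-group effect wins (1086 vs 1000 kJ/mol).
Tabulated first ionization energy (kJ/mol): C 1086, S 1000, Se 941, In 558.
So from highest to lowest: C > S > Se > In.

C > S > Se > In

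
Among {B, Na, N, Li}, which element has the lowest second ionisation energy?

B

Consider each +1 ion: B⁺ still has 2 valence electrons; Na⁺ is the bare [Ne] core; N⁺ still has 4 valence electrons; Li⁺ is the bare [He] core.
Breaking into a closed-shell core is much more expensive than removing a leftover valence electron — Na and Li have the largest IE_2 here.
Valence configurations: B⁺ [He]2s², N⁺ [He]2s²2p².
Approximate IE_2 values (kJ/mol): B 2427, Na 4562, N 2856, Li 7298.
Putting it together, IE_2: B < N < Na < Li.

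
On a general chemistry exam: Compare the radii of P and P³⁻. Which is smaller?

Forming P³⁻ adds 3 electrons to P. More electron–electron repulsion in the same shell, with unchanged nuclear charge, lets the cloud expand.
An anion is larger than its parent atom: P³⁻ > P.

P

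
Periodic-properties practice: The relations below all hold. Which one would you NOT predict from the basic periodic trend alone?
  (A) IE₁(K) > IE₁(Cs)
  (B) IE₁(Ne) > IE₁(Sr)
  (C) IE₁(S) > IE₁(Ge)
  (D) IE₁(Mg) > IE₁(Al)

(D)

The general trend: IE₁ increases across a period and decreases down a group.
(A) K (period 4, group 1) vs Cs (period 6, group 1): the stated order agrees with the simple trend.
(B) Ne (period 2, group 18) vs Sr (period 5, group 2): the stated order agrees with the simple trend.
(C) S (period 3, group 16) vs Ge (period 4, group 14): the stated order agrees with the simple trend.
(D) Mg (period 3, group 2) vs Al (period 3, group 13): the stated order contradicts the simple trend.
The exception is (D): Al's single 3p electron is easier to remove than one from Mg's filled 3s².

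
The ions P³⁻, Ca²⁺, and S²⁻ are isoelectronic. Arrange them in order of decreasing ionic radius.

P³⁻, S²⁻, Ca²⁺

All of these have 18 electrons, so size is governed by nuclear charge alone: the more protons, the stronger the pull on the same electron cloud, and the smaller the ion.
Nuclear charges: Ca²⁺ (Z=20), S²⁻ (Z=16), P³⁻ (Z=15).
Largest to smallest: P³⁻ > S²⁻ > Ca²⁺.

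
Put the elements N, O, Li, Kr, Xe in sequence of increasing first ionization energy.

Li, Xe, O, Kr, N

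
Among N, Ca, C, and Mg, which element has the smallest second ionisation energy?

Consider each +1 ion: N⁺ still has 4 valence electrons; Ca⁺ still has 1 valence electron; C⁺ still has 3 valence electrons; Mg⁺ still has 1 valence electron.
All are still removing valence electrons, so compare the +1 ions as you would atoms: IE_2 generally rises across a period (higher Z_eff) and falls down a group (larger shell), subject to the usual subshell exceptions.
Valence configurations: N⁺ [He]2s²2p², Ca⁺ [Ar]4s¹, C⁺ [He]2s²2p¹, Mg⁺ [Ne]3s¹.
Approximate IE_2 values (kJ/mol): N 2856, Ca 1145, C 2353, Mg 1451.
Hence IE_2: Ca < Mg < C < N.

Ca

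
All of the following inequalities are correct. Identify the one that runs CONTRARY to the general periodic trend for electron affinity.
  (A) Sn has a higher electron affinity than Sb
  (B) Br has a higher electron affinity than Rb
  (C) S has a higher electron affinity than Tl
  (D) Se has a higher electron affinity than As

(A)

The general trend: electron affinity increases across a period and decreases down a group.
(A) Sn (period 5, group 14) vs Sb (period 5, group 15): the stated order contradicts the simple trend.
(B) Br (period 4, group 17) vs Rb (period 5, group 1): the stated order agrees with the simple trend.
(C) S (period 3, group 16) vs Tl (period 6, group 13): the stated order agrees with the simple trend.
(D) Se (period 4, group 16) vs As (period 4, group 15): the stated order agrees with the simple trend.
The exception is (A): adding an electron to Sb's half-filled 5p³ is unfavourable, so Sn has the more exothermic EA.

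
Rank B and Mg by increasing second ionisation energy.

IE_2 is the cost of taking one more electron from the +1 cation: B⁺ still has 2 valence electrons; Mg⁺ still has 1 valence electron.
All are still removing valence electrons, so compare the +1 ions as you would atoms: IE_2 generally rises across a period (higher Z_eff) and falls down a group (larger shell), subject to the usual subshell exceptions.
Valence configurations: B⁺ [He]2s², Mg⁺ [Ne]3s¹.
Approximate IE_2 values (kJ/mol): B 2427, Mg 1451.
Overall IE_2 order: Mg < B.

Mg < B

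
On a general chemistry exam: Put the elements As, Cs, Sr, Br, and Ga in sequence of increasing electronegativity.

Ga is in period 4, group 13; As is in period 4, group 15; Br is in period 4, group 17; Sr is in period 5, group 2; Cs is in period 6, group 1.
Smaller atoms with higher effective nuclear charge are more electronegative.
Neither a single period nor a single group — weigh both effects.
Sr > Cs: both effects reinforce here, so Sr is clearly the higher of the two.
Ga > Sr: relative to Sr, both the across-period and down-group shifts push Ga's electronegativity up.
As > Ga: As lies to the right of Ga in period 4, so the across-period effect alone puts As higher.
Br > As: Br lies to the right of As in period 4, so the across-period effect alone puts Br higher.
For reference (Pauling): Ga 1.81, As 2.18, Br 2.96, Sr 0.95, Cs 0.79.
So from lowest to highest: Cs < Sr < Ga < As < Br.

Cs < Sr < Ga < As < Br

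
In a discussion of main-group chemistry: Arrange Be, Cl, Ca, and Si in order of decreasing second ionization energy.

After 1 electron has been removed, what remains? Be⁺ still has 1 valence electron; Cl⁺ still has 6 valence electrons; Ca⁺ still has 1 valence electron; Si⁺ still has 3 valence electrons.
All are still removing valence electrons, so compare the +1 ions as you would atoms: IE_2 generally rises across a period (higher Z_eff) and falls down a group (larger shell), subject to the usual subshell exceptions.
Valence configurations: Be⁺ [He]2s¹, Cl⁺ [Ne]3s²3p⁴, Ca⁺ [Ar]4s¹, Si⁺ [Ne]3s²3p¹.
The numbers (kJ/mol): Be 1757, Cl 2298, Ca 1145, Si 1577.
Overall IE_2 order: Ca < Si < Be < Cl.

Cl > Be > Si > Ca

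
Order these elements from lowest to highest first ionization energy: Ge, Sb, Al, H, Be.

Al < Ge < Sb < Be < H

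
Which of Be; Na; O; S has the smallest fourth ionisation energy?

S

IE_4 is the cost of taking one more electron from the +3 cation: Be³⁺ is already 1 electron into the core; Na³⁺ is already 2 electrons into the core; O³⁺ still has 3 valence electrons; S³⁺ still has 3 valence electrons.
Pulling an electron out of a noble-gas core costs far more than removing a remaining valence electron, so Na and Be sit at the high end of IE_4.
Valence configurations: O³⁺ [He]2s²2p¹, S³⁺ [Ne]3s²3p¹.
The numbers (kJ/mol): Be 21007, Na 9543, O 7469, S 4556.
Hence IE_4: S < O < Na < Be.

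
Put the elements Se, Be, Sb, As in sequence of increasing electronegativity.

Be < Sb < As < Se

Be is in period 2, group 2; As is in period 4, group 15; Se is in period 4, group 16; Sb is in period 5, group 15.
Electronegativity increases across a period and decreases down a group, tracking effective nuclear charge and atomic size.
These span different periods and groups, so the two trends combine.
Sb > Be: the two effects oppose for this pair; the across-period effect wins (2.05 vs 1.57).
As > Sb: As sits above Sb in group 15, so the down-group effect alone puts As higher.
Se > As: both are in period 4; the period trend gives Se the larger value.
For reference (Pauling): Be 1.57, As 2.18, Se 2.55, Sb 2.05.
So from lowest to highest: Be < Sb < As < Se.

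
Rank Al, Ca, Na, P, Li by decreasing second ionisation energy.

Li > Na > P > Al > Ca

IE_2 is the cost of taking one more electron from the +1 cation: Al⁺ still has 2 valence electrons; Ca⁺ still has 1 valence electron; Na⁺ is the bare [Ne] core; P⁺ still has 4 valence electrons; Li⁺ is the bare [He] core.
Pulling an electron out of a noble-gas core costs far more than removing a remaining valence electron, so Na and Li sit at the high end of IE_2.
Valence configurations: Al⁺ [Ne]3s², Ca⁺ [Ar]4s¹, P⁺ [Ne]3s²3p².
Tabulated IE_2 (kJ/mol): Al 1817, Ca 1145, Na 4562, P 1907, Li 7298.
Putting it together, IE_2: Ca < Al < P < Na < Li.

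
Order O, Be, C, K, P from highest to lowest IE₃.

Be, O, C, K, P

After 2 electrons have been removed, what remains? O²⁺ still has 4 valence electrons; Be²⁺ is the bare [He] core; C²⁺ still has 2 valence electrons; K²⁺ is already 1 electron into the core; P²⁺ still has 3 valence electrons.
Usually core removal costs more than valence removal, but here the competition is close: a tightly held n=2 valence electron can cost more to remove than an n=3 core electron, so the actual values have to decide it.
Valence configurations: O²⁺ [He]2s²2p², C²⁺ [He]2s², P²⁺ [Ne]3s²3p¹.
The numbers (kJ/mol): O 5300, Be 14849, C 4620, K 4420, P 2914.
Putting it together, IE_3: P < K < C < O < Be.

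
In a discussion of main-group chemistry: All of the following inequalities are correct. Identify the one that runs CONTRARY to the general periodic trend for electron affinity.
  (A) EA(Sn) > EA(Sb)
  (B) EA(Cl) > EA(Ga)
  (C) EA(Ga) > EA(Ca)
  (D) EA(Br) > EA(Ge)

The general trend: electron affinity increases across a period and decreases down a group.
(A) Sn (period 5, group 14) vs Sb (period 5, group 15): the stated order contradicts the simple trend.
(B) Cl (period 3, group 17) vs Ga (period 4, group 13): the stated order agrees with the simple trend.
(C) Ga (period 4, group 13) vs Ca (period 4, group 2): the stated order agrees with the simple trend.
(D) Br (period 4, group 17) vs Ge (period 4, group 14): the stated order agrees with the simple trend.
The exception is (A): adding an electron to Sb's half-filled 5p³ is unfavourable, so Sn has the more exothermic EA.

(A)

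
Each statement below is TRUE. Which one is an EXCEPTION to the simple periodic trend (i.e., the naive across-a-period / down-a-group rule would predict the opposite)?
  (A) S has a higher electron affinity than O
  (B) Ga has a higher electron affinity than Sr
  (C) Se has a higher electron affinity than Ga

(A)

The general trend: electron affinity increases across a period and decreases down a group.
(A) S (period 3, group 16) vs O (period 2, group 16): the stated order contradicts the simple trend.
(B) Ga (period 4, group 13) vs Sr (period 5, group 2): the stated order agrees with the simple trend.
(C) Se (period 4, group 16) vs Ga (period 4, group 13): the stated order agrees with the simple trend.
The exception is (A): the compact 2p subshell of O repels the added electron more than S's larger 3p does.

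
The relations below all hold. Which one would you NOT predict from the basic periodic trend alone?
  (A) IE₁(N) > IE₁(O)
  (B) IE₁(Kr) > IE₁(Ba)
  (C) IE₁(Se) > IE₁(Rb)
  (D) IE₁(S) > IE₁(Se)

(A)

The general trend: IE₁ increases across a period and decreases down a group.
(A) N (period 2, group 15) vs O (period 2, group 16): the stated order contradicts the simple trend.
(B) Kr (period 4, group 18) vs Ba (period 6, group 2): the stated order agrees with the simple trend.
(C) Se (period 4, group 16) vs Rb (period 5, group 1): the stated order agrees with the simple trend.
(D) S (period 3, group 16) vs Se (period 4, group 16): the stated order agrees with the simple trend.
The exception is (A): pairing an electron in O's 2p⁴ costs repulsion energy, so O ionizes more easily than half-filled N (2p³).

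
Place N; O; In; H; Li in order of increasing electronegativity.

Li < In < H < N < O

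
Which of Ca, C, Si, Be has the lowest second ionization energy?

Ca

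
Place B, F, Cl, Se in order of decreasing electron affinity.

Cl > F > Se > B

Adding an electron releases more energy for atoms nearer the top right (short of the noble gases).
Here both period and group differ, so the two effects have to be weighed against each other.
Se > B: the two effects oppose for this pair; the across-period effect wins (195 vs 27 kJ/mol).
F > Se: both effects reinforce here, so F is clearly the higher of the two.
Cl > F: this pair runs against the simple trend — see the exception note.
Note the exception: Cl has a higher electron affinity than F, contrary to the simple trend — F's small 2p subshell makes the incoming electron feel strong e⁻–e⁻ repulsion, so Cl actually releases more energy on gaining an electron.
For reference (kJ/mol): B 27, F 328, Cl 349, Se 195.
So from highest to lowest: Cl > F > Se > B.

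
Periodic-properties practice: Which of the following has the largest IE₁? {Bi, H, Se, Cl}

H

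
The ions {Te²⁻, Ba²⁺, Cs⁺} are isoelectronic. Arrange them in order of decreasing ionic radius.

Te²⁻, Cs⁺, Ba²⁺

All of these have 54 electrons, so size is governed by nuclear charge alone: the more protons, the stronger the pull on the same electron cloud, and the smaller the ion.
Nuclear charges: Ba²⁺ (Z=56), Cs⁺ (Z=55), Te²⁻ (Z=52).
Largest to smallest: Te²⁻ > Cs⁺ > Ba²⁺.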